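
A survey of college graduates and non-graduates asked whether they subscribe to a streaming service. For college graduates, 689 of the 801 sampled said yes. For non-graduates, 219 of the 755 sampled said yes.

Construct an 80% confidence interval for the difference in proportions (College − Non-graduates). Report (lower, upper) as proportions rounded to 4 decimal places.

p̂₁ = 689/801 = 0.8602 and p̂₂ = 219/755 = 0.2901.
SE₁ = √(p̂₁(1−p̂₁)/n₁) = √(0.8602·0.1398/801) = 0.01225; SE₂ = √(0.2901·0.7099/755) = 0.01652.
Independent samples: SE of the difference = √(SE₁² + SE₂²) = √(0.0001500625 + 0.0002729104) = 0.02057.
z* for 80% confidence is 1.282, so the margin of error is 1.282 × 0.02057 = 0.02637.
Point estimate p̂₁ − p̂₂ = 0.8602 − 0.2901 = 0.5701.
0.5701 ± 0.02637 → (0.5437, 0.5965).

(0.5437, 0.5965)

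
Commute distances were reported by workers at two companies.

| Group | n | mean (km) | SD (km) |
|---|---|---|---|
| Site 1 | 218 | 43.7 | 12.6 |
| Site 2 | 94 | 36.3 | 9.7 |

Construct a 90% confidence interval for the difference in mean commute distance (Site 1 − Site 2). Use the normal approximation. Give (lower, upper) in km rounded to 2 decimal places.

(5.24, 9.56)

Per-group SEs: s₁/√n₁ = 12.6/√218 = 0.8534, s₂/√n₂ = 9.7/√94 = 1.0005.
Unpooled SE of the difference: √(0.72829156 + 1.00100025) = 1.3150.
Margin of error = z* · SE = 1.645 × 1.3150 = 2.1632.
x̄₁ − x̄₂ = 43.7 − 36.3 = 7.4000.
CI: 7.4000 ± 2.1632 = (5.24, 9.56).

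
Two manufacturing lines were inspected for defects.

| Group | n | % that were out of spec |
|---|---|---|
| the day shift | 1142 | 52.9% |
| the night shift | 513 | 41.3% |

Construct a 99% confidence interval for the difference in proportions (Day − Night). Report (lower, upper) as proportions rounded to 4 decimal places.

(0.0483, 0.1837)

Each SE is √(p̂(1−p̂)/n): √(0.5290·0.4710/1142) = 0.01477 and √(0.4130·0.5870/513) = 0.02174.
SE(p̂₁ − p̂₂) = √(SE₁² + SE₂²) = √(0.0002181529 + 0.0004726276) = 0.02628, since the two samples are independent.
At 99% confidence z* = 2.576; margin = 2.576 × 0.02628 = 0.06770.
The difference is 0.5290 − 0.4130 = 0.1160, so the interval is 0.1160 ± 0.06770 = (0.0483, 0.1837).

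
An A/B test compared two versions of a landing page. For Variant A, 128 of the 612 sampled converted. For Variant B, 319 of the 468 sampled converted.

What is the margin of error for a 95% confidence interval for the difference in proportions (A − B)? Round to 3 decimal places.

First, p̂₁ = 128/612 = 0.2092; p̂₂ = 319/468 = 0.6816.
The two standard errors are √(0.2092×0.7908/612) = 0.01644 and √(0.6816×0.3184/468) = 0.02153.
Because the samples are independent, SE_diff = √(0.01644² + 0.02153²) = 0.02709.
Using z* = 1.960 for 95%, ME = 1.960 × 0.02709 = 0.05310.

0.053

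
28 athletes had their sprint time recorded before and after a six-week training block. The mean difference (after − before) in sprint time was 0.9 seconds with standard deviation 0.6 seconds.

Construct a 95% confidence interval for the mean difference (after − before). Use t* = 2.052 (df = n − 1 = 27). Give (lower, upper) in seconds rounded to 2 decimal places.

(0.67, 1.13)

This is a matched-pairs design, so SE = s_d/√n = 0.6/√28 = 0.1134.
Margin = 2.052 × 0.1134 = 0.2327; the interval is 0.9 ± 0.2327 = (0.67, 1.13).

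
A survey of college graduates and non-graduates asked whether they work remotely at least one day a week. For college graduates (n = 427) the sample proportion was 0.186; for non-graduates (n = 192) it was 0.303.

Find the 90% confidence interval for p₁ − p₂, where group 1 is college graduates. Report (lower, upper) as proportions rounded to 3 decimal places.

The two standard errors are √(0.1860×0.8140/427) = 0.01883 and √(0.3030×0.6970/192) = 0.03317.
Because the samples are independent, SE_diff = √(0.01883² + 0.03317²) = 0.03814.
Using z* = 1.645 for 90%, ME = 1.645 × 0.03814 = 0.06274.
p̂₁ − p̂₂ = -0.1170; interval -0.1170 ± 0.06274 gives (-0.180, -0.054).

(-0.180, -0.054)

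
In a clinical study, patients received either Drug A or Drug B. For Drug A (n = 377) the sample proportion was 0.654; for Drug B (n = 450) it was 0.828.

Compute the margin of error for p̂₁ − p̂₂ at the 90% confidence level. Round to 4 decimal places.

Each SE is √(p̂(1−p̂)/n): √(0.6540·0.3460/377) = 0.02450 and √(0.8280·0.1720/450) = 0.01779.
SE(p̂₁ − p̂₂) = √(SE₁² + SE₂²) = √(0.00060025 + 0.0003164841) = 0.03028, since the two samples are independent.
At 90% confidence z* = 1.645; margin = 1.645 × 0.03028 = 0.04981.

0.0498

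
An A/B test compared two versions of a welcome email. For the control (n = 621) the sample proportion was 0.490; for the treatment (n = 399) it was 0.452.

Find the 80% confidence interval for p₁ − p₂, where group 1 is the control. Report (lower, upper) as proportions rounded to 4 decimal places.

Each SE is √(p̂(1−p̂)/n): √(0.4900·0.5100/621) = 0.02006 and √(0.4520·0.5480/399) = 0.02492.
SE(p̂₁ − p̂₂) = √(SE₁² + SE₂²) = √(0.0004024036 + 0.0006210064) = 0.03199, since the two samples are independent.
At 80% confidence z* = 1.282; margin = 1.282 × 0.03199 = 0.04101.
The difference is 0.4900 − 0.4520 = 0.0380, so the interval is 0.0380 ± 0.04101 = (-0.0030, 0.0790).

(-0.0030, 0.0790)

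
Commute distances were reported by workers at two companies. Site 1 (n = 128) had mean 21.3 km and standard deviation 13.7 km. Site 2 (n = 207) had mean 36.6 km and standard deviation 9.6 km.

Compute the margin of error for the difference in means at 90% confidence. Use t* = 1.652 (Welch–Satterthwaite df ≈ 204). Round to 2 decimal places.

Per-group SEs: s₁/√n₁ = 13.7/√128 = 1.2109, s₂/√n₂ = 9.6/√207 = 0.6672.
Unpooled SE of the difference: √(1.46627881 + 0.44515584) = 1.3825.
Margin of error = t* · SE = 1.652 × 1.3825 = 2.2839.

2.28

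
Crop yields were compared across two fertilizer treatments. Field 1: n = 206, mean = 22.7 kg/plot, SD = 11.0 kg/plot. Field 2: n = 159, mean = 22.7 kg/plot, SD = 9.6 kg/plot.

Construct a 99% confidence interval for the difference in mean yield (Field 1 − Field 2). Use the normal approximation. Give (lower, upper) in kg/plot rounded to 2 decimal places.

(-2.78, 2.78)

Standard errors of each mean: 11.0/√206 = 0.7664 and 9.6/√159 = 0.7613.
SE(x̄₁ − x̄₂) = √(0.7664² + 0.7613²) = 1.0803 for independent samples with unequal variances.
With z* = 2.576, the margin is 2.576 × 1.0803 = 2.7829.
x̄₁ − x̄₂ = 22.7 − 22.7 = 0.0000; the interval is 0.0000 ± 2.7829 = (-2.78, 2.78).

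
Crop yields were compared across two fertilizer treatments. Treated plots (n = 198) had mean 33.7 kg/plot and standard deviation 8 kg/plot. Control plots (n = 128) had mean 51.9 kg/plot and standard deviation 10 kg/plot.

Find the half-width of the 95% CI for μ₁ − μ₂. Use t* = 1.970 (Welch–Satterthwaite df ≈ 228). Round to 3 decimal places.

Standard errors of each mean: 8/√198 = 0.5685 and 10/√128 = 0.8839.
SE(x̄₁ − x̄₂) = √(0.5685² + 0.8839²) = 1.0509 for independent samples with unequal variances.
With t* = 1.970, the margin is 1.970 × 1.0509 = 2.0703.

2.070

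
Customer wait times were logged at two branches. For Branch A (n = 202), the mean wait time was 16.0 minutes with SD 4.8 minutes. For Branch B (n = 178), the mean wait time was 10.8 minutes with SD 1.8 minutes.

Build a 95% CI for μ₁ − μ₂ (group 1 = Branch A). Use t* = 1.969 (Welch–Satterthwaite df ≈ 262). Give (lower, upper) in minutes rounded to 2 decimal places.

(4.48, 5.92)

Per-group SEs: s₁/√n₁ = 4.8/√202 = 0.3377, s₂/√n₂ = 1.8/√178 = 0.1349.
Unpooled SE of the difference: √(0.11404129 + 0.01819801) = 0.3636.
Margin of error = t* · SE = 1.969 × 0.3636 = 0.7159.
x̄₁ − x̄₂ = 16.0 − 10.8 = 5.2000.
CI: 5.2000 ± 0.7159 = (4.48, 5.92).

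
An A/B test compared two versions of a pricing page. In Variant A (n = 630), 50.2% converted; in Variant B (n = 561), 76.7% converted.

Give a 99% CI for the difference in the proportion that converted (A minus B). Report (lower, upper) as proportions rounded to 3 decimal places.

SE₁ = √(p̂₁(1−p̂₁)/n₁) = √(0.5020·0.4980/630) = 0.01992; SE₂ = √(0.7670·0.2330/561) = 0.01785.
Independent samples: SE of the difference = √(SE₁² + SE₂²) = √(0.0003968064 + 0.0003186225) = 0.02675.
z* for 99% confidence is 2.576, so the margin of error is 2.576 × 0.02675 = 0.06891.
Point estimate p̂₁ − p̂₂ = 0.5020 − 0.7670 = -0.2650.
-0.2650 ± 0.06891 → (-0.334, -0.196).

(-0.334, -0.196)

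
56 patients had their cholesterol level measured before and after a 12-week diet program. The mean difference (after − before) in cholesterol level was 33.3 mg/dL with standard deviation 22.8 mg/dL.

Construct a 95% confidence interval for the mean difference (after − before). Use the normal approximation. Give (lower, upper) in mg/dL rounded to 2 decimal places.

(27.33, 39.27)

Paired design: SE = s_d/√n = 22.8/√56 = 3.0468.
z* = 1.960; margin of error = 1.960 × 3.0468 = 5.9717.
33.3 ± 5.9717 → (27.33, 39.27).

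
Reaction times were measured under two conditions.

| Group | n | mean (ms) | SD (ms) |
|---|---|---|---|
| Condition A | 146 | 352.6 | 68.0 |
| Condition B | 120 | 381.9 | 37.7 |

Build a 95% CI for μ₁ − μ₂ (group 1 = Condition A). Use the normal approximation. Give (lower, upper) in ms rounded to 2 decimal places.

(-42.23, -16.37)

Standard errors of each mean: 68.0/√146 = 5.6277 and 37.7/√120 = 3.4415.
SE(x̄₁ − x̄₂) = √(5.6277² + 3.4415²) = 6.5966 for independent samples with unequal variances.
With z* = 1.960, the margin is 1.960 × 6.5966 = 12.9293.
x̄₁ − x̄₂ = 352.6 − 381.9 = -29.3000; the interval is -29.3000 ± 12.9293 = (-42.23, -16.37).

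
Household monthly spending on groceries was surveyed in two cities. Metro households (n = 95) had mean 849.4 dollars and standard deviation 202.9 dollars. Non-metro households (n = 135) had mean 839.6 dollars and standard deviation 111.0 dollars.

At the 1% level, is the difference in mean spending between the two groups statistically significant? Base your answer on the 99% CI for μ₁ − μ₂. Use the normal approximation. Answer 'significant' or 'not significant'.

SE₁ = s₁/√n₁ = 202.9/√95 = 20.8171; SE₂ = 111.0/√135 = 9.5534.
Independent samples, unequal variances: SE_diff = √(SE₁² + SE₂²) = √(433.35165241 + 91.26745156) = 22.9046.
z* = 2.576, so margin of error = 2.576 × 22.9046 = 59.0022.
Difference in means = 849.4 − 839.6 = 9.8000.
9.8000 ± 59.0022 → (-49.2022, 68.8022).
The interval (-49.2022, 68.8022) contains 0, so the difference is not significant.

not significant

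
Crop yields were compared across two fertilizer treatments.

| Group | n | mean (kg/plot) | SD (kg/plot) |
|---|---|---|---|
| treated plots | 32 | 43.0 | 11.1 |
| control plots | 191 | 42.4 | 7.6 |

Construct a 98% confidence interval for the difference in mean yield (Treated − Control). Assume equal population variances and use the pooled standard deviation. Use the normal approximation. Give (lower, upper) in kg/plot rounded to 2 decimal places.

(-3.04, 4.24)

s_p = √[((n₁−1)s₁² + (n₂−1)s₂²)/(n₁+n₂−2)] = √[(31·11.1² + 190·7.6²)/221] = 8.1817.
SE = 8.1817·√(1/32 + 1/191) = 1.5628.
With z* = 2.326, margin = 2.326 × 1.5628 = 3.6351.
x̄₁ − x̄₂ = 43.0 − 42.4 = 0.6000; interval 0.6000 ± 3.6351 = (-3.04, 4.24).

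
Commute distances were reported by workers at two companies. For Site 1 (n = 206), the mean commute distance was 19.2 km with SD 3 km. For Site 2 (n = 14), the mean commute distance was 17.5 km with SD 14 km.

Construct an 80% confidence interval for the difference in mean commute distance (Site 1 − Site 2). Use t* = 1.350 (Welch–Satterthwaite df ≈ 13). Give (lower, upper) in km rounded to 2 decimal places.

(-3.36, 6.76)

SE₁ = s₁/√n₁ = 3/√206 = 0.2090; SE₂ = 14/√14 = 3.7417.
Independent samples, unequal variances: SE_diff = √(SE₁² + SE₂²) = √(0.043681 + 14.00031889) = 3.7475.
t* = 1.350, so margin of error = 1.350 × 3.7475 = 5.0591.
Difference in means = 19.2 − 17.5 = 1.7000.
1.7000 ± 5.0591 → (-3.36, 6.76).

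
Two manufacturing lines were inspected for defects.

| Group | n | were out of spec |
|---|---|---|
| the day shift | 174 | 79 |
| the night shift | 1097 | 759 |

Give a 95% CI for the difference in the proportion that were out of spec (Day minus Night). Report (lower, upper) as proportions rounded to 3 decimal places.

Sample proportions: 79/174 = 0.4540, 759/1097 = 0.6919.
Each SE is √(p̂(1−p̂)/n): √(0.4540·0.5460/174) = 0.03774 and √(0.6919·0.3081/1097) = 0.01394.
SE(p̂₁ − p̂₂) = √(SE₁² + SE₂²) = √(0.0014243076 + 0.0001943236) = 0.04023, since the two samples are independent.
At 95% confidence z* = 1.960; margin = 1.960 × 0.04023 = 0.07885.
The difference is 0.4540 − 0.6919 = -0.2379, so the interval is -0.2379 ± 0.07885 = (-0.317, -0.159).

(-0.317, -0.159)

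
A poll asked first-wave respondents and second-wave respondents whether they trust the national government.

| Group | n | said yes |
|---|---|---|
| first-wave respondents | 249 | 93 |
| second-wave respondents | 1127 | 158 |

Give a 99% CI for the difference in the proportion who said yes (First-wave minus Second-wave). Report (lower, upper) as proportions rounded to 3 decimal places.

Sample proportions: 93/249 = 0.3735, 158/1127 = 0.1402.
Each SE is √(p̂(1−p̂)/n): √(0.3735·0.6265/249) = 0.03066 and √(0.1402·0.8598/1127) = 0.01034.
SE(p̂₁ − p̂₂) = √(SE₁² + SE₂²) = √(0.0009400356 + 0.0001069156) = 0.03236, since the two samples are independent.
At 99% confidence z* = 2.576; margin = 2.576 × 0.03236 = 0.08336.
The difference is 0.3735 − 0.1402 = 0.2333, so the interval is 0.2333 ± 0.08336 = (0.150, 0.317).

(0.150, 0.317)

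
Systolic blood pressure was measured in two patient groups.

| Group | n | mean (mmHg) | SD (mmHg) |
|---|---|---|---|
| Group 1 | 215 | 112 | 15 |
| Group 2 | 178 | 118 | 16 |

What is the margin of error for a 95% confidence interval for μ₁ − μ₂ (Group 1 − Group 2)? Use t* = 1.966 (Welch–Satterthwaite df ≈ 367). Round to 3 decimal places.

3.099

Standard errors of each mean: 15/√215 = 1.0230 and 16/√178 = 1.1993.
SE(x̄₁ − x̄₂) = √(1.0230² + 1.1993²) = 1.5763 for independent samples with unequal variances.
With t* = 1.966, the margin is 1.966 × 1.5763 = 3.0990.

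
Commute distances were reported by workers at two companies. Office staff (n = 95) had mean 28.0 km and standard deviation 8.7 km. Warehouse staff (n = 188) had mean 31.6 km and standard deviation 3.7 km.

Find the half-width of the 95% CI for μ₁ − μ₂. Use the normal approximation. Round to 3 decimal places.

1.828

SE₁ = s₁/√n₁ = 8.7/√95 = 0.8926; SE₂ = 3.7/√188 = 0.2699.
Independent samples, unequal variances: SE_diff = √(SE₁² + SE₂²) = √(0.79673476 + 0.07284601) = 0.9325.
z* = 1.960, so margin of error = 1.960 × 0.9325 = 1.8277.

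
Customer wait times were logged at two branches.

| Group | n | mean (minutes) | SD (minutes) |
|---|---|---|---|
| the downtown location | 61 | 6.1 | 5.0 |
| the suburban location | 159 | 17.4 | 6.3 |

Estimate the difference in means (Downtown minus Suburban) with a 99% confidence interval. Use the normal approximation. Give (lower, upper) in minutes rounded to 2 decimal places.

(-13.39, -9.21)

Standard errors of each mean: 5.0/√61 = 0.6402 and 6.3/√159 = 0.4996.
SE(x̄₁ − x̄₂) = √(0.6402² + 0.4996²) = 0.8121 for independent samples with unequal variances.
With z* = 2.576, the margin is 2.576 × 0.8121 = 2.0920.
x̄₁ − x̄₂ = 6.1 − 17.4 = -11.3000; the interval is -11.3000 ± 2.0920 = (-13.39, -9.21).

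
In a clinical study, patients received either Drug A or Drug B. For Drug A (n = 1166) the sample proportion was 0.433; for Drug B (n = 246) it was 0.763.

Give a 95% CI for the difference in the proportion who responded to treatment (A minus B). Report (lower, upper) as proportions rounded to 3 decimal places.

(-0.390, -0.270)

SE₁ = √(p̂₁(1−p̂₁)/n₁) = √(0.4330·0.5670/1166) = 0.01451; SE₂ = √(0.7630·0.2370/246) = 0.02711.
Independent samples: SE of the difference = √(SE₁² + SE₂²) = √(0.0002105401 + 0.0007349521) = 0.03075.
z* for 95% confidence is 1.960, so the margin of error is 1.960 × 0.03075 = 0.06027.
Point estimate p̂₁ − p̂₂ = 0.4330 − 0.7630 = -0.3300.
-0.3300 ± 0.06027 → (-0.390, -0.270).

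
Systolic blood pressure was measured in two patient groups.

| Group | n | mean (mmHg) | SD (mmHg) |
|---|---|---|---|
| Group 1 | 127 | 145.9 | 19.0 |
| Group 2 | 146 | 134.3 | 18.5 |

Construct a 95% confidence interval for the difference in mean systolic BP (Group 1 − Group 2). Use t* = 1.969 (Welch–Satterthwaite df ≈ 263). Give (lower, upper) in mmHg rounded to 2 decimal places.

(7.12, 16.08)

Per-group SEs: s₁/√n₁ = 19.0/√127 = 1.6860, s₂/√n₂ = 18.5/√146 = 1.5311.
Unpooled SE of the difference: √(2.842596 + 2.34426721) = 2.2775.
Margin of error = t* · SE = 1.969 × 2.2775 = 4.4844.
x̄₁ − x̄₂ = 145.9 − 134.3 = 11.6000.
CI: 11.6000 ± 4.4844 = (7.12, 16.08).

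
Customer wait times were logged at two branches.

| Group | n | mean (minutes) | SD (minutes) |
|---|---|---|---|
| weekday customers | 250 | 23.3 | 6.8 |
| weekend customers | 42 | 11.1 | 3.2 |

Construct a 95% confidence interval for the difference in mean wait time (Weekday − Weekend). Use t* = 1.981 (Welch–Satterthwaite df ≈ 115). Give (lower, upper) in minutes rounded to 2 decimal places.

(10.90, 13.50)

Per-group SEs: s₁/√n₁ = 6.8/√250 = 0.4301, s₂/√n₂ = 3.2/√42 = 0.4938.
Unpooled SE of the difference: √(0.18498601 + 0.24383844) = 0.6548.
Margin of error = t* · SE = 1.981 × 0.6548 = 1.2972.
x̄₁ − x̄₂ = 23.3 − 11.1 = 12.2000.
CI: 12.2000 ± 1.2972 = (10.90, 13.50).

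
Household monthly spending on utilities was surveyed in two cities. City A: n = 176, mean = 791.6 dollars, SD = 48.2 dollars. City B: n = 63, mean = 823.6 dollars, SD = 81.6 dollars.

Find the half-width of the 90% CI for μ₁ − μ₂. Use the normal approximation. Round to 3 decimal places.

SE₁ = s₁/√n₁ = 48.2/√176 = 3.6332; SE₂ = 81.6/√63 = 10.2806.
Independent samples, unequal variances: SE_diff = √(SE₁² + SE₂²) = √(13.20014224 + 105.69073636) = 10.9037.
z* = 1.645, so margin of error = 1.645 × 10.9037 = 17.9366.

17.937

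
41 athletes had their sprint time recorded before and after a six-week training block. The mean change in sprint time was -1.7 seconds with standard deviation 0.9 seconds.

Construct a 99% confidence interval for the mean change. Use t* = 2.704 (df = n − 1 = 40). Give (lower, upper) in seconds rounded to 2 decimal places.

(-2.08, -1.32)

Paired design: SE = s_d/√n = 0.9/√41 = 0.1406.
t* = 2.704; margin of error = 2.704 × 0.1406 = 0.3802.
-1.7 ± 0.3802 → (-2.08, -1.32).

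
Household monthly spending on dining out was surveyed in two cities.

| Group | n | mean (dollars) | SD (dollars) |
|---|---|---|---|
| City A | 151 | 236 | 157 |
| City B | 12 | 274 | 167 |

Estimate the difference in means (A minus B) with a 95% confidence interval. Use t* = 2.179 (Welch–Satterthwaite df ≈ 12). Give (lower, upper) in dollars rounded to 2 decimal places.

(-146.67, 70.67)

SE₁ = s₁/√n₁ = 157/√151 = 12.7765; SE₂ = 167/√12 = 48.2087.
Independent samples, unequal variances: SE_diff = √(SE₁² + SE₂²) = √(163.23895225 + 2324.07875569) = 49.8730.
t* = 2.179, so margin of error = 2.179 × 49.8730 = 108.6733.
Difference in means = 236 − 274 = -38.0000.
-38.0000 ± 108.6733 → (-146.67, 70.67).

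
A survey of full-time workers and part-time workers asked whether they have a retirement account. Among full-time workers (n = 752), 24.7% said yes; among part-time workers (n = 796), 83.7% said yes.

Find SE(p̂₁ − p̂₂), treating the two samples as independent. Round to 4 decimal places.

0.0205

The two standard errors are √(0.2470×0.7530/752) = 0.01573 and √(0.8370×0.1630/796) = 0.01309.
Because the samples are independent, SE_diff = √(0.01573² + 0.01309²) = 0.02046.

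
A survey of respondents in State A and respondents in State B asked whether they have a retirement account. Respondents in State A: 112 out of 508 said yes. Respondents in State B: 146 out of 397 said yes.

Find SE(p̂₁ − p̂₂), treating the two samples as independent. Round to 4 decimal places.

0.0304

Sample proportions: 112/508 = 0.2205, 146/397 = 0.3678.
Each SE is √(p̂(1−p̂)/n): √(0.2205·0.7795/508) = 0.01839 and √(0.3678·0.6322/397) = 0.02420.
SE(p̂₁ − p̂₂) = √(SE₁² + SE₂²) = √(0.0003381921 + 0.00058564) = 0.03039, since the two samples are independent.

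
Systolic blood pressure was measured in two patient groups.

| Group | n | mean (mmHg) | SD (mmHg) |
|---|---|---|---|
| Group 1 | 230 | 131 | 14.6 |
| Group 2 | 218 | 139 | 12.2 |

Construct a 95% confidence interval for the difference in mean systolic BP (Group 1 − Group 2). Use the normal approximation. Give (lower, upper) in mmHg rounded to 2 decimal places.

SE₁ = s₁/√n₁ = 14.6/√230 = 0.9627; SE₂ = 12.2/√218 = 0.8263.
Independent samples, unequal variances: SE_diff = √(SE₁² + SE₂²) = √(0.92679129 + 0.68277169) = 1.2687.
z* = 1.960, so margin of error = 1.960 × 1.2687 = 2.4867.
Difference in means = 131 − 139 = -8.0000.
-8.0000 ± 2.4867 → (-10.49, -5.51).

(-10.49, -5.51)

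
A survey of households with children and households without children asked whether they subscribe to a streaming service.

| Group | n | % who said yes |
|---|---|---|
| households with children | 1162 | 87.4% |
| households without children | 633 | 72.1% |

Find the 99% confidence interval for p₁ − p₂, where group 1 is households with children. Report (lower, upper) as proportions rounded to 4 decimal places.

(0.1007, 0.2053)

The two standard errors are √(0.8740×0.1260/1162) = 0.00974 and √(0.7210×0.2790/633) = 0.01783.
Because the samples are independent, SE_diff = √(0.00974² + 0.01783²) = 0.02032.
Using z* = 2.576 for 99%, ME = 2.576 × 0.02032 = 0.05234.
p̂₁ − p̂₂ = 0.1530; interval 0.1530 ± 0.05234 gives (0.1007, 0.2053).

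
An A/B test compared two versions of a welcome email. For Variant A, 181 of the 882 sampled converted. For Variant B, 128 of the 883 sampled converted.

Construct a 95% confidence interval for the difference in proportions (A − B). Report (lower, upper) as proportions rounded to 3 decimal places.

(0.025, 0.096)

p̂₁ = 181/882 = 0.2052 and p̂₂ = 128/883 = 0.1450.
SE₁ = √(p̂₁(1−p̂₁)/n₁) = √(0.2052·0.7948/882) = 0.01360; SE₂ = √(0.1450·0.8550/883) = 0.01185.
Independent samples: SE of the difference = √(SE₁² + SE₂²) = √(0.00018496 + 0.0001404225) = 0.01804.
z* for 95% confidence is 1.960, so the margin of error is 1.960 × 0.01804 = 0.03536.
Point estimate p̂₁ − p̂₂ = 0.2052 − 0.1450 = 0.0602.
0.0602 ± 0.03536 → (0.025, 0.096).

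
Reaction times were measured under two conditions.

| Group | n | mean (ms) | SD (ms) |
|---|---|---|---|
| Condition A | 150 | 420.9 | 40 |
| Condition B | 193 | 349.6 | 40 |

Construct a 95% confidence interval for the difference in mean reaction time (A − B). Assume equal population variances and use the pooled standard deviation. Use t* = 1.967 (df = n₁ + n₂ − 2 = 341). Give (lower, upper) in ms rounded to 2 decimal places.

s_p = √[((n₁−1)s₁² + (n₂−1)s₂²)/(n₁+n₂−2)] = √[(149·40² + 192·40²)/341] = 40.0000.
SE = 40.0000·√(1/150 + 1/193) = 4.3539.
With t* = 1.967, margin = 1.967 × 4.3539 = 8.5641.
x̄₁ − x̄₂ = 420.9 − 349.6 = 71.3000; interval 71.3000 ± 8.5641 = (62.74, 79.86).

(62.74, 79.86)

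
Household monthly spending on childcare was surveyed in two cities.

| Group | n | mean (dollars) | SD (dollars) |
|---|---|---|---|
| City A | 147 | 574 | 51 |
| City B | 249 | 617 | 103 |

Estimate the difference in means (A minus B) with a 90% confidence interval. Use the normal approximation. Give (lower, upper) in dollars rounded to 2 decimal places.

Standard errors of each mean: 51/√147 = 4.2064 and 103/√249 = 6.5274.
SE(x̄₁ − x̄₂) = √(4.2064² + 6.5274²) = 7.7654 for independent samples with unequal variances.
With z* = 1.645, the margin is 1.645 × 7.7654 = 12.7741.
x̄₁ − x̄₂ = 574 − 617 = -43.0000; the interval is -43.0000 ± 12.7741 = (-55.77, -30.23).

(-55.77, -30.23)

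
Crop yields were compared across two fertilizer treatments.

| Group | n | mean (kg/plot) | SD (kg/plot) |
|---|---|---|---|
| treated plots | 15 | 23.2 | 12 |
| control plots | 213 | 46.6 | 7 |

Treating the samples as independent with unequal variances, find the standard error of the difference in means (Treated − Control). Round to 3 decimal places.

Per-group SEs: s₁/√n₁ = 12/√15 = 3.0984, s₂/√n₂ = 7/√213 = 0.4796.
Unpooled SE of the difference: √(9.60008256 + 0.23001616) = 3.1353.

3.135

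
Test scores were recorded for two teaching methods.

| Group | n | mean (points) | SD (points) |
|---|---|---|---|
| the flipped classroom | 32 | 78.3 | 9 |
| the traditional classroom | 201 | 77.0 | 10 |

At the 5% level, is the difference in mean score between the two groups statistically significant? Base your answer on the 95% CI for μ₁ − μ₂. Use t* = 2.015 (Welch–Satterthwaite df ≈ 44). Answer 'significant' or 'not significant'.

Per-group SEs: s₁/√n₁ = 9/√32 = 1.5910, s₂/√n₂ = 10/√201 = 0.7053.
Unpooled SE of the difference: √(2.531281 + 0.49744809) = 1.7403.
Margin of error = t* · SE = 2.015 × 1.7403 = 3.5067.
x̄₁ − x̄₂ = 78.3 − 77.0 = 1.3000.
CI: 1.3000 ± 3.5067 = (-2.2067, 4.8067).
The interval (-2.2067, 4.8067) contains 0, so the difference is not significant.

not significant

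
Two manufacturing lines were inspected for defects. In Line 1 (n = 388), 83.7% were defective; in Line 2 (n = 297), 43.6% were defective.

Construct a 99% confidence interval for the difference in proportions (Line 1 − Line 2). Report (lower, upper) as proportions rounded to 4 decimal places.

(0.3125, 0.4895)

Each SE is √(p̂(1−p̂)/n): √(0.8370·0.1630/388) = 0.01875 and √(0.4360·0.5640/297) = 0.02877.
SE(p̂₁ − p̂₂) = √(SE₁² + SE₂²) = √(0.0003515625 + 0.0008277129) = 0.03434, since the two samples are independent.
At 99% confidence z* = 2.576; margin = 2.576 × 0.03434 = 0.08846.
The difference is 0.8370 − 0.4360 = 0.4010, so the interval is 0.4010 ± 0.08846 = (0.3125, 0.4895).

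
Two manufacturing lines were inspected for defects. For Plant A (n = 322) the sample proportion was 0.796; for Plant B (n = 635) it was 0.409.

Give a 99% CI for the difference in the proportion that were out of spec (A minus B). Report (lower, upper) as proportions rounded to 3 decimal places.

SE₁ = √(p̂₁(1−p̂₁)/n₁) = √(0.7960·0.2040/322) = 0.02246; SE₂ = √(0.4090·0.5910/635) = 0.01951.
Independent samples: SE of the difference = √(SE₁² + SE₂²) = √(0.0005044516 + 0.0003806401) = 0.02975.
z* for 99% confidence is 2.576, so the margin of error is 2.576 × 0.02975 = 0.07664.
Point estimate p̂₁ − p̂₂ = 0.7960 − 0.4090 = 0.3870.
0.3870 ± 0.07664 → (0.310, 0.464).

(0.310, 0.464)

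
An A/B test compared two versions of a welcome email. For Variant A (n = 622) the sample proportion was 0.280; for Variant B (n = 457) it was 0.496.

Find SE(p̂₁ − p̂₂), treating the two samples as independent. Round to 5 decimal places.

The two standard errors are √(0.2800×0.7200/622) = 0.01800 and √(0.4960×0.5040/457) = 0.02339.
Because the samples are independent, SE_diff = √(0.01800² + 0.02339²) = 0.02951.

0.02951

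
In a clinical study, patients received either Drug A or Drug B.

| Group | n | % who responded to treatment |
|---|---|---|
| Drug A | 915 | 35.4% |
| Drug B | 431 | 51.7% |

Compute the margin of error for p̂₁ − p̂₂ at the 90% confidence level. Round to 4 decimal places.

The two standard errors are √(0.3540×0.6460/915) = 0.01581 and √(0.5170×0.4830/431) = 0.02407.
Because the samples are independent, SE_diff = √(0.01581² + 0.02407²) = 0.02880.
Using z* = 1.645 for 90%, ME = 1.645 × 0.02880 = 0.04738.

0.0474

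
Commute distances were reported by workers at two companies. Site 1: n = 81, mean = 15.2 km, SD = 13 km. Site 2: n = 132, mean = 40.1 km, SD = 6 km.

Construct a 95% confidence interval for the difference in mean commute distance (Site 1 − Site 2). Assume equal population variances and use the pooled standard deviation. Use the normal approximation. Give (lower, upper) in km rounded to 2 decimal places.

s_p = √[((n₁−1)s₁² + (n₂−1)s₂²)/(n₁+n₂−2)] = √[(80·13² + 131·6²)/211] = 9.2966.
SE = 9.2966·√(1/81 + 1/132) = 1.3122.
With z* = 1.960, margin = 1.960 × 1.3122 = 2.5719.
x̄₁ − x̄₂ = 15.2 − 40.1 = -24.9000; interval -24.9000 ± 2.5719 = (-27.47, -22.33).

(-27.47, -22.33)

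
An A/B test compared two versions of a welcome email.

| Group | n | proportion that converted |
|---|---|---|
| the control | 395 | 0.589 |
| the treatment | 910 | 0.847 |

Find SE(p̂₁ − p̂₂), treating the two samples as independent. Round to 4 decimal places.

0.0275

SE₁ = √(p̂₁(1−p̂₁)/n₁) = √(0.5890·0.4110/395) = 0.02476; SE₂ = √(0.8470·0.1530/910) = 0.01193.
Independent samples: SE of the difference = √(SE₁² + SE₂²) = √(0.0006130576 + 0.0001423249) = 0.02748.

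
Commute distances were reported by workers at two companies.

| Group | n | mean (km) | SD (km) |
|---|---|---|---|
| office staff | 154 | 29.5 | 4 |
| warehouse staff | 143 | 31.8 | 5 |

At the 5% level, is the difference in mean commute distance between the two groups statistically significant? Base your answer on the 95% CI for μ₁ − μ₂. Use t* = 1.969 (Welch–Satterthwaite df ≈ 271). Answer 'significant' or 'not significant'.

significant

Per-group SEs: s₁/√n₁ = 4/√154 = 0.3223, s₂/√n₂ = 5/√143 = 0.4181.
Unpooled SE of the difference: √(0.10387729 + 0.17480761) = 0.5279.
Margin of error = t* · SE = 1.969 × 0.5279 = 1.0394.
x̄₁ − x̄₂ = 29.5 − 31.8 = -2.3000.
CI: -2.3000 ± 1.0394 = (-3.3394, -1.2606).
The interval (-3.3394, -1.2606) does not contain 0, so the difference is significant.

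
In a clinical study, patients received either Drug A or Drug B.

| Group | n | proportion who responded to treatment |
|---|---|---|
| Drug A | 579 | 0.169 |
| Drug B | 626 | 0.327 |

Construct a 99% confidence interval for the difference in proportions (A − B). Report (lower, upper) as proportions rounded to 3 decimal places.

(-0.221, -0.095)

Each SE is √(p̂(1−p̂)/n): √(0.1690·0.8310/579) = 0.01557 and √(0.3270·0.6730/626) = 0.01875.
SE(p̂₁ − p̂₂) = √(SE₁² + SE₂²) = √(0.0002424249 + 0.0003515625) = 0.02437, since the two samples are independent.
At 99% confidence z* = 2.576; margin = 2.576 × 0.02437 = 0.06278.
The difference is 0.1690 − 0.3270 = -0.1580, so the interval is -0.1580 ± 0.06278 = (-0.221, -0.095).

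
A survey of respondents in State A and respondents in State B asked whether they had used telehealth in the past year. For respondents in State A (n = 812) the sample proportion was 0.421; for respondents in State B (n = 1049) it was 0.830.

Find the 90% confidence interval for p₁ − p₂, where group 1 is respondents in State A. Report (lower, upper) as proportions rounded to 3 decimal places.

Each SE is √(p̂(1−p̂)/n): √(0.4210·0.5790/812) = 0.01733 and √(0.8300·0.1700/1049) = 0.01160.
SE(p̂₁ − p̂₂) = √(SE₁² + SE₂²) = √(0.0003003289 + 0.00013456) = 0.02085, since the two samples are independent.
At 90% confidence z* = 1.645; margin = 1.645 × 0.02085 = 0.03430.
The difference is 0.4210 − 0.8300 = -0.4090, so the interval is -0.4090 ± 0.03430 = (-0.443, -0.375).

(-0.443, -0.375)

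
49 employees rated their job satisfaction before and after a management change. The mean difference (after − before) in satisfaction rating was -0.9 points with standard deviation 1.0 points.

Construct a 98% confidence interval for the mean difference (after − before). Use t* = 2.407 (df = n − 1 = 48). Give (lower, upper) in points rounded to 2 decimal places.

(-1.24, -0.56)

Paired design: SE = s_d/√n = 1.0/√49 = 0.1429.
t* = 2.407; margin of error = 2.407 × 0.1429 = 0.3440.
-0.9 ± 0.3440 → (-1.24, -0.56).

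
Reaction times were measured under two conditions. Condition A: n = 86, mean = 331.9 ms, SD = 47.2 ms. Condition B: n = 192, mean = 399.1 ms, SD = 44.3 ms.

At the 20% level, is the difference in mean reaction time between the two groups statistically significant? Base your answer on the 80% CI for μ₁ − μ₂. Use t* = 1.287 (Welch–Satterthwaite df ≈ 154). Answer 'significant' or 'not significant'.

Per-group SEs: s₁/√n₁ = 47.2/√86 = 5.0897, s₂/√n₂ = 44.3/√192 = 3.1971.
Unpooled SE of the difference: √(25.90504609 + 10.22144841) = 6.0105.
Margin of error = t* · SE = 1.287 × 6.0105 = 7.7355.
x̄₁ − x̄₂ = 331.9 − 399.1 = -67.2000.
CI: -67.2000 ± 7.7355 = (-74.9355, -59.4645).
The interval (-74.9355, -59.4645) does not contain 0, so the difference is significant.

significant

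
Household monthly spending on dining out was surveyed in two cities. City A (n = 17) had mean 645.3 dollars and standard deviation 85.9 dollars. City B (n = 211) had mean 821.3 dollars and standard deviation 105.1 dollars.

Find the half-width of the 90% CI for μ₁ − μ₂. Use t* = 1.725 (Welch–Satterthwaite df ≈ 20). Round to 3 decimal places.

SE₁ = s₁/√n₁ = 85.9/√17 = 20.8338; SE₂ = 105.1/√211 = 7.2354.
Independent samples, unequal variances: SE_diff = √(SE₁² + SE₂²) = √(434.04722244 + 52.35101316) = 22.0544.
t* = 1.725, so margin of error = 1.725 × 22.0544 = 38.0438.

38.044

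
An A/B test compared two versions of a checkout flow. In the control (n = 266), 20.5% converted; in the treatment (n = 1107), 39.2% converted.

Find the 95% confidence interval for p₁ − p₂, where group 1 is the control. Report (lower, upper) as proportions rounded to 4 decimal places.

(-0.2434, -0.1306)

The two standard errors are √(0.2050×0.7950/266) = 0.02475 and √(0.3920×0.6080/1107) = 0.01467.
Because the samples are independent, SE_diff = √(0.02475² + 0.01467²) = 0.02877.
Using z* = 1.960 for 95%, ME = 1.960 × 0.02877 = 0.05639.
p̂₁ − p̂₂ = -0.1870; interval -0.1870 ± 0.05639 gives (-0.2434, -0.1306).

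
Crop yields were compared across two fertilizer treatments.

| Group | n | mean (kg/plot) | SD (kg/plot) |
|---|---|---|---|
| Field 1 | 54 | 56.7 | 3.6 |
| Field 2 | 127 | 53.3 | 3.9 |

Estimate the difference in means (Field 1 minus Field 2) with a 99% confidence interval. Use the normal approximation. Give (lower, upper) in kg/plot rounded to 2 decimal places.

SE₁ = s₁/√n₁ = 3.6/√54 = 0.4899; SE₂ = 3.9/√127 = 0.3461.
Independent samples, unequal variances: SE_diff = √(SE₁² + SE₂²) = √(0.24000201 + 0.11978521) = 0.5998.
z* = 2.576, so margin of error = 2.576 × 0.5998 = 1.5451.
Difference in means = 56.7 − 53.3 = 3.4000.
3.4000 ± 1.5451 → (1.85, 4.95).

(1.85, 4.95)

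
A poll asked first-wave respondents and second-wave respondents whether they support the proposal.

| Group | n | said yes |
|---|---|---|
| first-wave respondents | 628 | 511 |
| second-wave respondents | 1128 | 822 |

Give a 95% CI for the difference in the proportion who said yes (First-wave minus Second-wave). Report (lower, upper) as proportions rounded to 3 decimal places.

(0.045, 0.125)

Sample proportions: 511/628 = 0.8137, 822/1128 = 0.7287.
Each SE is √(p̂(1−p̂)/n): √(0.8137·0.1863/628) = 0.01554 and √(0.7287·0.2713/1128) = 0.01324.
SE(p̂₁ − p̂₂) = √(SE₁² + SE₂²) = √(0.0002414916 + 0.0001752976) = 0.02042, since the two samples are independent.
At 95% confidence z* = 1.960; margin = 1.960 × 0.02042 = 0.04002.
The difference is 0.8137 − 0.7287 = 0.0850, so the interval is 0.0850 ± 0.04002 = (0.045, 0.125).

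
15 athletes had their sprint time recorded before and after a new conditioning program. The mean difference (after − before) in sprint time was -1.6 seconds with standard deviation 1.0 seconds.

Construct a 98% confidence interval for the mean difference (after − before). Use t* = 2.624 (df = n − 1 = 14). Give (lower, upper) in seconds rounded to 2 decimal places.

This is a matched-pairs design, so SE = s_d/√n = 1.0/√15 = 0.2582.
Margin = 2.624 × 0.2582 = 0.6775; the interval is -1.6 ± 0.6775 = (-2.28, -0.92).

(-2.28, -0.92)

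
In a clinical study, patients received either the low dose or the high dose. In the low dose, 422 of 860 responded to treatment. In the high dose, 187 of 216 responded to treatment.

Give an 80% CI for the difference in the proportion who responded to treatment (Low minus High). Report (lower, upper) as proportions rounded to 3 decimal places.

Sample proportions: 422/860 = 0.4907, 187/216 = 0.8657.
Each SE is √(p̂(1−p̂)/n): √(0.4907·0.5093/860) = 0.01705 and √(0.8657·0.1343/216) = 0.02320.
SE(p̂₁ − p̂₂) = √(SE₁² + SE₂²) = √(0.0002907025 + 0.00053824) = 0.02879, since the two samples are independent.
At 80% confidence z* = 1.282; margin = 1.282 × 0.02879 = 0.03691.
The difference is 0.4907 − 0.8657 = -0.3750, so the interval is -0.3750 ± 0.03691 = (-0.412, -0.338).

(-0.412, -0.338)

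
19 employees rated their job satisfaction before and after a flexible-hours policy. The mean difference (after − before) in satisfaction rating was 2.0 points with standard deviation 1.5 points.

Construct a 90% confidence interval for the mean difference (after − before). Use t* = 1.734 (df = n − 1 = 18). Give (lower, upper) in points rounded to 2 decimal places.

This is a matched-pairs design, so SE = s_d/√n = 1.5/√19 = 0.3441.
Margin = 1.734 × 0.3441 = 0.5967; the interval is 2.0 ± 0.5967 = (1.40, 2.60).

(1.40, 2.60)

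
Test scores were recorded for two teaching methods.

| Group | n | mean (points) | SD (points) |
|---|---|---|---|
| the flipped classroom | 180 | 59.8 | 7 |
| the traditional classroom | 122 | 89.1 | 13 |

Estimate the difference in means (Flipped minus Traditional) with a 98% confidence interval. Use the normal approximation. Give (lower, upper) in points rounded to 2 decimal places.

Standard errors of each mean: 7/√180 = 0.5217 and 13/√122 = 1.1770.
SE(x̄₁ − x̄₂) = √(0.5217² + 1.1770²) = 1.2874 for independent samples with unequal variances.
With z* = 2.326, the margin is 2.326 × 1.2874 = 2.9945.
x̄₁ − x̄₂ = 59.8 − 89.1 = -29.3000; the interval is -29.3000 ± 2.9945 = (-32.29, -26.31).

(-32.29, -26.31)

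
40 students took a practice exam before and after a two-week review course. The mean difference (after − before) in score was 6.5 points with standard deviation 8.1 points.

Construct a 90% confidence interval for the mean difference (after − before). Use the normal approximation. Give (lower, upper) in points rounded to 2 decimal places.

This is a matched-pairs design, so SE = s_d/√n = 8.1/√40 = 1.2807.
Margin = 1.645 × 1.2807 = 2.1068; the interval is 6.5 ± 2.1068 = (4.39, 8.61).

(4.39, 8.61)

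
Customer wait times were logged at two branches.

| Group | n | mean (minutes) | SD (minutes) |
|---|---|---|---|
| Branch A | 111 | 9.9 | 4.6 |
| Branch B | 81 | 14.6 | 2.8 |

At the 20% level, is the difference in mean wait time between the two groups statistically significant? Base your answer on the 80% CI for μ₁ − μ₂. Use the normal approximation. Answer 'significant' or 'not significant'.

significant

SE₁ = s₁/√n₁ = 4.6/√111 = 0.4366; SE₂ = 2.8/√81 = 0.3111.
Independent samples, unequal variances: SE_diff = √(SE₁² + SE₂²) = √(0.19061956 + 0.09678321) = 0.5361.
z* = 1.282, so margin of error = 1.282 × 0.5361 = 0.6873.
Difference in means = 9.9 − 14.6 = -4.7000.
-4.7000 ± 0.6873 → (-5.3873, -4.0127).
The interval (-5.3873, -4.0127) does not contain 0, so the difference is significant.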